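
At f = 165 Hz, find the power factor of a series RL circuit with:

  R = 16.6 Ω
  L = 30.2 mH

Step 1 — Angular frequency: ω = 2π·f = 2π·165 = 1037 rad/s.
Step 2 — Component impedances:
  R: Z = R = 16.6 Ω
  L: Z = jωL = j·1037·0.0302 = 0 + j31.31 Ω
Step 3 — Series combination: Z_total = R + L = 16.6 + j31.31 Ω = 35.44∠62.1° Ω.
Step 4 — Power factor: PF = cos(φ) = Re(Z)/|Z| = 16.6/35.44 = 0.4684.
Step 5 — Type: Im(Z) = 31.31 ⇒ lagging (phase φ = 62.1°).

PF = 0.4684 (lagging, φ = 62.1°)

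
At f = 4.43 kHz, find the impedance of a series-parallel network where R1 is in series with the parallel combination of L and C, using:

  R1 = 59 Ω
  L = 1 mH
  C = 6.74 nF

Step 1 — Angular frequency: ω = 2π·f = 2π·4430 = 2.783e+04 rad/s.
Step 2 — Component impedances:
  R1: Z = R = 59 Ω
  L: Z = jωL = j·2.783e+04·0.001 = 0 + j27.83 Ω
  C: Z = 1/(jωC) = -j/(ω·C) = 0 - j5330 Ω
Step 3 — Parallel branch: L || C = 1/(1/L + 1/C) = 0 + j27.98 Ω.
Step 4 — Series with R1: Z_total = R1 + (L || C) = 59 + j27.98 Ω = 65.3∠25.4° Ω.

Z = 59 + j27.98 Ω = 65.3∠25.4° Ω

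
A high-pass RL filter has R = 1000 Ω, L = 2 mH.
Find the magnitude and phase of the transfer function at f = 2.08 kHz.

Step 1 — Angular frequency: ω = 2π·2080 = 1.307e+04 rad/s.
Step 2 — Transfer function: H(jω) = jωL/(R + jωL).
Step 3 — Numerator jωL = j·26.14; denominator R + jωL = 1000 + j26.14.
Step 4 — H = 0.0006827 + j0.02612.
Step 5 — Magnitude: |H| = 0.02613 (-31.7 dB); phase: φ = 88.5°.

|H| = 0.02613 (-31.7 dB), φ = 88.5°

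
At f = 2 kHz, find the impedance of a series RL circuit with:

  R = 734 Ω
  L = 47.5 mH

Step 1 — Angular frequency: ω = 2π·f = 2π·2000 = 1.257e+04 rad/s.
Step 2 — Component impedances:
  R: Z = R = 734 Ω
  L: Z = jωL = j·1.257e+04·0.0475 = 0 + j596.9 Ω
Step 3 — Series combination: Z_total = R + L = 734 + j596.9 Ω = 946.1∠39.1° Ω.

Z = 734 + j596.9 Ω = 946.1∠39.1° Ω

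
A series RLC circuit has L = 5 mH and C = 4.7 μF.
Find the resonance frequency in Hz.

Step 1 — Resonance condition Im(Z)=0 gives ω₀ = 1/√(LC).
Step 2 — ω₀ = 1/√(0.005·4.7e-06) = 6523 rad/s.
Step 3 — f₀ = ω₀/(2π) = 1038 Hz.

f₀ = 1038 Hz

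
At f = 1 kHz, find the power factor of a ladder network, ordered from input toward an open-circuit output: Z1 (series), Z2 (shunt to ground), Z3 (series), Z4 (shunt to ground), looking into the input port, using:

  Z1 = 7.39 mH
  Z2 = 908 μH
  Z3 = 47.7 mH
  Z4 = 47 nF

Step 1 — Angular frequency: ω = 2π·f = 2π·1000 = 6283 rad/s.
Step 2 — Component impedances:
  Z1: Z = jωL = j·6283·0.00739 = 0 + j46.43 Ω
  Z2: Z = jωL = j·6283·0.000908 = 0 + j5.705 Ω
  Z3: Z = jωL = j·6283·0.0477 = 0 + j299.7 Ω
  Z4: Z = 1/(jωC) = -j/(ω·C) = 0 - j3386 Ω
Step 3 — Ladder network (open output): work backward from the far end, alternating series and parallel combinations. Z_in = 0 + j52.15 Ω = 52.15∠90.0° Ω.
Step 4 — Power factor: PF = cos(φ) = Re(Z)/|Z| = 0/52.15 = 0.
Step 5 — Type: Im(Z) = 52.15 ⇒ lagging (phase φ = 90.0°).

PF = 0 (lagging, φ = 90.0°)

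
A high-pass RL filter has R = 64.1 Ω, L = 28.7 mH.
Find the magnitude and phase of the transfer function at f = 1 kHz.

Step 1 — Angular frequency: ω = 2π·1000 = 6283 rad/s.
Step 2 — Transfer function: H(jω) = jωL/(R + jωL).
Step 3 — Numerator jωL = j·180.3; denominator R + jωL = 64.1 + j180.3.
Step 4 — H = 0.8878 + j0.3156.
Step 5 — Magnitude: |H| = 0.9422 (-0.5 dB); phase: φ = 19.6°.

|H| = 0.9422 (-0.5 dB), φ = 19.6°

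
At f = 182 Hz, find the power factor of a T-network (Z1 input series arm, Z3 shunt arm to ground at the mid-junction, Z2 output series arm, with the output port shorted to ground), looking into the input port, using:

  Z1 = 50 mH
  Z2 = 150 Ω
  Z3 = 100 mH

Step 1 — Angular frequency: ω = 2π·f = 2π·182 = 1144 rad/s.
Step 2 — Component impedances:
  Z1: Z = jωL = j·1144·0.05 = 0 + j57.18 Ω
  Z2: Z = R = 150 Ω
  Z3: Z = jωL = j·1144·0.1 = 0 + j114.4 Ω
Step 3 — With the output port shorted to ground, the output series arm Z2 runs from the junction to ground; the shunt arm Z3 also runs from the junction to ground. They appear in parallel: Z3 || Z2 = 55.13 + j72.32 Ω.
Step 4 — Series with input arm Z1: Z_in = Z1 + (Z3 || Z2) = 55.13 + j129.5 Ω = 140.7∠66.9° Ω.
Step 5 — Power factor: PF = cos(φ) = Re(Z)/|Z| = 55.135/140.75 = 0.3917.
Step 6 — Type: Im(Z) = 129.5 ⇒ lagging (phase φ = 66.9°).

PF = 0.3917 (lagging, φ = 66.9°)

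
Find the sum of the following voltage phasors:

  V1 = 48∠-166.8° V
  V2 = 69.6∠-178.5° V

Step 1 — Convert each phasor to rectangular form:
  V1 = 48·(cos(-166.8°) + j·sin(-166.8°)) = -46.73 - j10.96 V
  V2 = 69.6·(cos(-178.5°) + j·sin(-178.5°)) = -69.58 - j1.822 V
Step 2 — Sum components: V_total = -116.3 - j12.78 V.
Step 3 — Convert to polar: |V_total| = 117 V, ∠V_total = -173.7°.

V_total = 117∠-173.7° V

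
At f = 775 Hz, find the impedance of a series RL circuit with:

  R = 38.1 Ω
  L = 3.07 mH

Step 1 — Angular frequency: ω = 2π·f = 2π·775 = 4869 rad/s.
Step 2 — Component impedances:
  R: Z = R = 38.1 Ω
  L: Z = jωL = j·4869·0.00307 = 0 + j14.95 Ω
Step 3 — Series combination: Z_total = R + L = 38.1 + j14.95 Ω = 40.93∠21.4° Ω.

Z = 38.1 + j14.95 Ω = 40.93∠21.4° Ω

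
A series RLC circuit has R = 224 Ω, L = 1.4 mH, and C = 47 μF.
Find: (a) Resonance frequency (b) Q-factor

Step 1 — Resonance condition Im(Z)=0 gives ω₀ = 1/√(LC).
Step 2 — ω₀ = 1/√(0.0014·4.7e-05) = 3898 rad/s.
Step 3 — f₀ = ω₀/(2π) = 620.5 Hz.
Step 4 — Series Q: Q = ω₀L/R = 3898·0.0014/224 = 0.02437.

(a) f₀ = 620.5 Hz  (b) Q = 0.02437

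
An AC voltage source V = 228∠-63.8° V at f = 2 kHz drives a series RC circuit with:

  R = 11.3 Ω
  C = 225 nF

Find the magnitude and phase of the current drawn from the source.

Step 1 — Angular frequency: ω = 2π·f = 2π·2000 = 1.257e+04 rad/s.
Step 2 — Component impedances:
  R: Z = R = 11.3 Ω
  C: Z = 1/(jωC) = -j/(ω·C) = 0 - j353.7 Ω
Step 3 — Series combination: Z_total = R + C = 11.3 - j353.7 Ω = 353.9∠-88.2° Ω.
Step 4 — Source phasor: V = 228∠-63.8° V = 100.7 - j204.6 V.
Step 5 — Ohm's law: I = V / Z_total = (100.7 - j204.6) / (11.3 - j353.7) = 0.5869 + j0.2659 A.
Step 6 — Convert to polar: |I| = 0.6443 A, ∠I = 24.4°.

I = 0.6443∠24.4° A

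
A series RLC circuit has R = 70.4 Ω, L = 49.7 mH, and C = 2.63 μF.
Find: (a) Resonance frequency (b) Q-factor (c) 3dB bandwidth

Step 1 — Resonance condition Im(Z)=0 gives ω₀ = 1/√(LC).
Step 2 — ω₀ = 1/√(0.0497·2.63e-06) = 2766 rad/s.
Step 3 — f₀ = ω₀/(2π) = 440.2 Hz.
Step 4 — Series Q: Q = ω₀L/R = 2766·0.0497/70.4 = 1.953.
Step 5 — 3dB bandwidth: Δω = ω₀/Q = 1416 rad/s; BW = Δω/(2π) = 225.4 Hz.

(a) f₀ = 440.2 Hz  (b) Q = 1.953  (c) BW = 225.4 Hz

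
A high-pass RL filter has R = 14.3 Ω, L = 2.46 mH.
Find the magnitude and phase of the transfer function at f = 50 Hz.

Step 1 — Angular frequency: ω = 2π·50 = 314.2 rad/s.
Step 2 — Transfer function: H(jω) = jωL/(R + jωL).
Step 3 — Numerator jωL = j·0.7728; denominator R + jωL = 14.3 + j0.7728.
Step 4 — H = 0.002912 + j0.05389.
Step 5 — Magnitude: |H| = 0.05397 (-25.4 dB); phase: φ = 86.9°.

|H| = 0.05397 (-25.4 dB), φ = 86.9°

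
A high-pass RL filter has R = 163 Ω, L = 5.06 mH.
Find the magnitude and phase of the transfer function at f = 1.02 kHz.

Step 1 — Angular frequency: ω = 2π·1020 = 6409 rad/s.
Step 2 — Transfer function: H(jω) = jωL/(R + jωL).
Step 3 — Numerator jωL = j·32.43; denominator R + jωL = 163 + j32.43.
Step 4 — H = 0.03807 + j0.1914.
Step 5 — Magnitude: |H| = 0.1951 (-14.2 dB); phase: φ = 78.7°.

|H| = 0.1951 (-14.2 dB), φ = 78.7°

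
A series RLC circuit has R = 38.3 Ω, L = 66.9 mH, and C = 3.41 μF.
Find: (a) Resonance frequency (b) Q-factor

Step 1 — Resonance condition Im(Z)=0 gives ω₀ = 1/√(LC).
Step 2 — ω₀ = 1/√(0.0669·3.41e-06) = 2094 rad/s.
Step 3 — f₀ = ω₀/(2π) = 333.2 Hz.
Step 4 — Series Q: Q = ω₀L/R = 2094·0.0669/38.3 = 3.657.

(a) f₀ = 333.2 Hz  (b) Q = 3.657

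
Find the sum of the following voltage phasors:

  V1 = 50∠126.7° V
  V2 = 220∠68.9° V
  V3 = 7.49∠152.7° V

Step 1 — Convert each phasor to rectangular form:
  V1 = 50·(cos(126.7°) + j·sin(126.7°)) = -29.88 + j40.09 V
  V2 = 220·(cos(68.9°) + j·sin(68.9°)) = 79.2 + j205.2 V
  V3 = 7.49·(cos(152.7°) + j·sin(152.7°)) = -6.656 + j3.435 V
Step 2 — Sum components: V_total = 42.66 + j248.8 V.
Step 3 — Convert to polar: |V_total| = 252.4 V, ∠V_total = 80.3°.

V_total = 252.4∠80.3° V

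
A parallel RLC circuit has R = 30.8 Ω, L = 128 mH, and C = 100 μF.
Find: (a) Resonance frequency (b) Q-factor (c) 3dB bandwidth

Step 1 — Resonance: ω₀ = 1/√(LC) = 1/√(0.128·0.0001) = 279.5 rad/s.
Step 2 — f₀ = ω₀/(2π) = 44.49 Hz.
Step 3 — Parallel Q: Q = R/(ω₀L) = 30.8/(279.5·0.128) = 0.8609.
Step 4 — Bandwidth: Δω = ω₀/Q = 324.7 rad/s; BW = Δω/(2π) = 51.67 Hz.

(a) f₀ = 44.49 Hz  (b) Q = 0.8609  (c) BW = 51.67 Hz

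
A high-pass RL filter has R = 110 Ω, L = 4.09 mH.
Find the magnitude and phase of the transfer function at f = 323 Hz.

Step 1 — Angular frequency: ω = 2π·323 = 2029 rad/s.
Step 2 — Transfer function: H(jω) = jωL/(R + jωL).
Step 3 — Numerator jωL = j·8.301; denominator R + jωL = 110 + j8.301.
Step 4 — H = 0.005662 + j0.07503.
Step 5 — Magnitude: |H| = 0.07525 (-22.5 dB); phase: φ = 85.7°.

|H| = 0.07525 (-22.5 dB), φ = 85.7°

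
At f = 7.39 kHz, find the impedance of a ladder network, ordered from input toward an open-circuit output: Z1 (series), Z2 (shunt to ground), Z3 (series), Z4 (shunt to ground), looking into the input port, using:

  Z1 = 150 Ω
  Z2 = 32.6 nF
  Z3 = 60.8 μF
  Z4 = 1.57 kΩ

Step 1 — Angular frequency: ω = 2π·f = 2π·7390 = 4.643e+04 rad/s.
Step 2 — Component impedances:
  Z1: Z = R = 150 Ω
  Z2: Z = 1/(jωC) = -j/(ω·C) = 0 - j660.6 Ω
  Z3: Z = 1/(jωC) = -j/(ω·C) = 0 - j0.3542 Ω
  Z4: Z = R = 1570 Ω
Step 3 — Ladder network (open output): work backward from the far end, alternating series and parallel combinations. Z_in = 386.1 - j561.2 Ω = 681.2∠-55.5° Ω.

Z = 386.1 - j561.2 Ω = 681.2∠-55.5° Ω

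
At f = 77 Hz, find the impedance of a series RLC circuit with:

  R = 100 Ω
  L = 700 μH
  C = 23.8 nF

Step 1 — Angular frequency: ω = 2π·f = 2π·77 = 483.8 rad/s.
Step 2 — Component impedances:
  R: Z = R = 100 Ω
  L: Z = jωL = j·483.8·0.0007 = 0 + j0.3387 Ω
  C: Z = 1/(jωC) = -j/(ω·C) = 0 - j8.685e+04 Ω
Step 3 — Series combination: Z_total = R + L + C = 100 - j8.685e+04 Ω = 8.685e+04∠-89.9° Ω.

Z = 100 - j8.685e+04 Ω = 8.685e+04∠-89.9° Ω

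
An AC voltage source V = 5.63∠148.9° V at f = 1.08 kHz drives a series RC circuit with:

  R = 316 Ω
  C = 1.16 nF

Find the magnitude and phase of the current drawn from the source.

Step 1 — Angular frequency: ω = 2π·f = 2π·1080 = 6786 rad/s.
Step 2 — Component impedances:
  R: Z = R = 316 Ω
  C: Z = 1/(jωC) = -j/(ω·C) = 0 - j1.27e+05 Ω
Step 3 — Series combination: Z_total = R + C = 316 - j1.27e+05 Ω = 1.27e+05∠-89.9° Ω.
Step 4 — Source phasor: V = 5.63∠148.9° V = -4.821 + j2.908 V.
Step 5 — Ohm's law: I = V / Z_total = (-4.821 + j2.908) / (316 - j1.27e+05) = -2.299e-05 - j3.789e-05 A.
Step 6 — Convert to polar: |I| = 4.432e-05 A, ∠I = -121.2°.

I = 4.432e-05∠-121.2° A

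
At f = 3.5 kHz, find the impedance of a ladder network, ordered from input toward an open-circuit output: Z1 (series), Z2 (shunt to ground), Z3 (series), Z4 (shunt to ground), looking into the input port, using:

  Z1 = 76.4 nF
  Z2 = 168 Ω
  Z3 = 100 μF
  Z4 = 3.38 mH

Step 1 — Angular frequency: ω = 2π·f = 2π·3500 = 2.199e+04 rad/s.
Step 2 — Component impedances:
  Z1: Z = 1/(jωC) = -j/(ω·C) = 0 - j595.2 Ω
  Z2: Z = R = 168 Ω
  Z3: Z = 1/(jωC) = -j/(ω·C) = 0 - j0.4547 Ω
  Z4: Z = jωL = j·2.199e+04·0.00338 = 0 + j74.33 Ω
Step 3 — Ladder network (open output): work backward from the far end, alternating series and parallel combinations. Z_in = 27.22 - j533.3 Ω = 534∠-87.1° Ω.

Z = 27.22 - j533.3 Ω = 534∠-87.1° Ω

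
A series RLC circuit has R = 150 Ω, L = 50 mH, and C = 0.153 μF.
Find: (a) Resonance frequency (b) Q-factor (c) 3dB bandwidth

Step 1 — Resonance: ω₀ = 1/√(LC) = 1/√(0.05·1.53e-07) = 1.143e+04 rad/s.
Step 2 — f₀ = ω₀/(2π) = 1820 Hz.
Step 3 — Series Q: Q = ω₀L/R = 1.143e+04·0.05/150 = 3.811.
Step 4 — Bandwidth: Δω = ω₀/Q = 3000 rad/s; BW = Δω/(2π) = 477.5 Hz.

(a) f₀ = 1820 Hz  (b) Q = 3.811  (c) BW = 477.5 Hz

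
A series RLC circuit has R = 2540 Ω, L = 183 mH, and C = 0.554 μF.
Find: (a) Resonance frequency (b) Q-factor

Step 1 — Resonance condition Im(Z)=0 gives ω₀ = 1/√(LC).
Step 2 — ω₀ = 1/√(0.183·5.54e-07) = 3141 rad/s.
Step 3 — f₀ = ω₀/(2π) = 499.9 Hz.
Step 4 — Series Q: Q = ω₀L/R = 3141·0.183/2540 = 0.2263.

(a) f₀ = 499.9 Hz  (b) Q = 0.2263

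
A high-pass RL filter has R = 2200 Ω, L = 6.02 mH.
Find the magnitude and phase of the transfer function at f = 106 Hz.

Step 1 — Angular frequency: ω = 2π·106 = 666 rad/s.
Step 2 — Transfer function: H(jω) = jωL/(R + jωL).
Step 3 — Numerator jωL = j·4.009; denominator R + jωL = 2200 + j4.009.
Step 4 — H = 3.321e-06 + j0.001822.
Step 5 — Magnitude: |H| = 0.001822 (-54.8 dB); phase: φ = 89.9°.

|H| = 0.001822 (-54.8 dB), φ = 89.9°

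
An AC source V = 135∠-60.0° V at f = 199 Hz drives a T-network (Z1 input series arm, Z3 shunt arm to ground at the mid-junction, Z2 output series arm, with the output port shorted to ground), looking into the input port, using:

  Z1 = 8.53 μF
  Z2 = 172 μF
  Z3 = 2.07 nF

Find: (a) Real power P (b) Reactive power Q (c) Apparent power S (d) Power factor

Step 1 — Angular frequency: ω = 2π·f = 2π·199 = 1250 rad/s.
Step 2 — Component impedances:
  Z1: Z = 1/(jωC) = -j/(ω·C) = 0 - j93.76 Ω
  Z2: Z = 1/(jωC) = -j/(ω·C) = 0 - j4.65 Ω
  Z3: Z = 1/(jωC) = -j/(ω·C) = 0 - j3.864e+05 Ω
Step 3 — With the output port shorted to ground, the output series arm Z2 runs from the junction to ground; the shunt arm Z3 also runs from the junction to ground. They appear in parallel: Z3 || Z2 = 0 - j4.65 Ω.
Step 4 — Series with input arm Z1: Z_in = Z1 + (Z3 || Z2) = 0 - j98.41 Ω = 98.41∠-90.0° Ω.
Step 5 — Source phasor: V = 135∠-60.0° V = 67.5 - j116.9 V.
Step 6 — Current: I = V / Z = 1.188 + j0.6859 A = 1.372∠30.0° A.
Step 7 — Complex power: S = V·I* = 0 - j185.2 VA.
Step 8 — Real power: P = Re(S) = 0 W.
Step 9 — Reactive power: Q = Im(S) = -185.2 VAR.
Step 10 — Apparent power: |S| = 185.2 VA.
Step 11 — Power factor: PF = P/|S| = 0 (leading).

(a) P = 0 W  (b) Q = -185.2 VAR  (c) S = 185.2 VA  (d) PF = 0 (leading)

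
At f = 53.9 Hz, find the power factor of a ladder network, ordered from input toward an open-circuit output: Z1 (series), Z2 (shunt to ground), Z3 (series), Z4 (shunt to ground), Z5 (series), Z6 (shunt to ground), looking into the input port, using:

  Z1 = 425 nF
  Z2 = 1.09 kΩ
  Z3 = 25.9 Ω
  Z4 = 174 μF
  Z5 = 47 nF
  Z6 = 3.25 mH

Step 1 — Angular frequency: ω = 2π·f = 2π·53.9 = 338.7 rad/s.
Step 2 — Component impedances:
  Z1: Z = 1/(jωC) = -j/(ω·C) = 0 - j6948 Ω
  Z2: Z = R = 1090 Ω
  Z3: Z = R = 25.9 Ω
  Z4: Z = 1/(jωC) = -j/(ω·C) = 0 - j16.97 Ω
  Z5: Z = 1/(jωC) = -j/(ω·C) = 0 - j6.283e+04 Ω
  Z6: Z = jωL = j·338.7·0.00325 = 0 + j1.101 Ω
Step 3 — Ladder network (open output): work backward from the far end, alternating series and parallel combinations. Z_in = 25.54 - j6964 Ω = 6964∠-89.8° Ω.
Step 4 — Power factor: PF = cos(φ) = Re(Z)/|Z| = 25.545/6964 = 0.003668.
Step 5 — Type: Im(Z) = -6964 ⇒ leading (phase φ = -89.8°).

PF = 0.003668 (leading, φ = -89.8°)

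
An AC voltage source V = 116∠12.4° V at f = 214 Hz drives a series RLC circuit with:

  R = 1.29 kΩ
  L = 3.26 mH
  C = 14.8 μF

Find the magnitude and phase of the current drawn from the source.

Step 1 — Angular frequency: ω = 2π·f = 2π·214 = 1345 rad/s.
Step 2 — Component impedances:
  R: Z = R = 1290 Ω
  L: Z = jωL = j·1345·0.00326 = 0 + j4.383 Ω
  C: Z = 1/(jωC) = -j/(ω·C) = 0 - j50.25 Ω
Step 3 — Series combination: Z_total = R + L + C = 1290 - j45.87 Ω = 1291∠-2.0° Ω.
Step 4 — Source phasor: V = 116∠12.4° V = 113.3 + j24.91 V.
Step 5 — Ohm's law: I = V / Z_total = (113.3 + j24.91) / (1290 - j45.87) = 0.08703 + j0.0224 A.
Step 6 — Convert to polar: |I| = 0.08987 A, ∠I = 14.4°.

I = 0.08987∠14.4° A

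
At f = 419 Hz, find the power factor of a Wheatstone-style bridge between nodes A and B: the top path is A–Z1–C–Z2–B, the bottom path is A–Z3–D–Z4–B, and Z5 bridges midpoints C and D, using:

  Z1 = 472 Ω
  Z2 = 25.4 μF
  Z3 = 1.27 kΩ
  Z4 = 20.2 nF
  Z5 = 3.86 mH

Step 1 — Angular frequency: ω = 2π·f = 2π·419 = 2633 rad/s.
Step 2 — Component impedances:
  Z1: Z = R = 472 Ω
  Z2: Z = 1/(jωC) = -j/(ω·C) = 0 - j14.95 Ω
  Z3: Z = R = 1270 Ω
  Z4: Z = 1/(jωC) = -j/(ω·C) = 0 - j1.88e+04 Ω
  Z5: Z = jωL = j·2633·0.00386 = 0 + j10.16 Ω
Step 3 — Bridge requires nodal analysis (the Z5 bridge couples midpoints C and D, so the two paths cannot be reduced to a simple series/parallel combination). Setting node B to ground and injecting 1 A at node A, the 3-node admittance system at A, C, D solves to V_A = Z_AB = 344.1 - j14.2 Ω = 344.4∠-2.4° Ω.
Step 4 — Power factor: PF = cos(φ) = Re(Z)/|Z| = 344.1/344.4 = 0.9991.
Step 5 — Type: Im(Z) = -14.2 ⇒ leading (phase φ = -2.4°).

PF = 0.9991 (leading, φ = -2.4°)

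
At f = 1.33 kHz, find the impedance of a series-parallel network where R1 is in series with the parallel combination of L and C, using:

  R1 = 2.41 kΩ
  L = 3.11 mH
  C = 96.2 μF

Step 1 — Angular frequency: ω = 2π·f = 2π·1330 = 8357 rad/s.
Step 2 — Component impedances:
  R1: Z = R = 2410 Ω
  L: Z = jωL = j·8357·0.00311 = 0 + j25.99 Ω
  C: Z = 1/(jωC) = -j/(ω·C) = 0 - j1.244 Ω
Step 3 — Parallel branch: L || C = 1/(1/L + 1/C) = 0 - j1.306 Ω.
Step 4 — Series with R1: Z_total = R1 + (L || C) = 2410 - j1.306 Ω = 2410∠-0.0° Ω.

Z = 2410 - j1.306 Ω = 2410∠-0.0° Ω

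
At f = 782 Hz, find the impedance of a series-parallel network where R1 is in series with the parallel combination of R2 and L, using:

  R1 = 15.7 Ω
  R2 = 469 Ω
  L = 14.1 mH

Step 1 — Angular frequency: ω = 2π·f = 2π·782 = 4913 rad/s.
Step 2 — Component impedances:
  R1: Z = R = 15.7 Ω
  R2: Z = R = 469 Ω
  L: Z = jωL = j·4913·0.0141 = 0 + j69.28 Ω
Step 3 — Parallel branch: R2 || L = 1/(1/R2 + 1/L) = 10.02 + j67.8 Ω.
Step 4 — Series with R1: Z_total = R1 + (R2 || L) = 25.72 + j67.8 Ω = 72.51∠69.2° Ω.

Z = 25.72 + j67.8 Ω = 72.51∠69.2° Ω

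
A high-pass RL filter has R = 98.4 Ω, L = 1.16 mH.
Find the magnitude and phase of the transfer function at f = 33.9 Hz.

Step 1 — Angular frequency: ω = 2π·33.9 = 213 rad/s.
Step 2 — Transfer function: H(jω) = jωL/(R + jωL).
Step 3 — Numerator jωL = j·0.2471; denominator R + jωL = 98.4 + j0.2471.
Step 4 — H = 6.305e-06 + j0.002511.
Step 5 — Magnitude: |H| = 0.002511 (-52.0 dB); phase: φ = 89.9°.

|H| = 0.002511 (-52.0 dB), φ = 89.9°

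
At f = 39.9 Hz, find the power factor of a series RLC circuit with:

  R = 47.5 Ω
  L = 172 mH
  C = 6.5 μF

Step 1 — Angular frequency: ω = 2π·f = 2π·39.9 = 250.7 rad/s.
Step 2 — Component impedances:
  R: Z = R = 47.5 Ω
  L: Z = jωL = j·250.7·0.172 = 0 + j43.12 Ω
  C: Z = 1/(jωC) = -j/(ω·C) = 0 - j613.7 Ω
Step 3 — Series combination: Z_total = R + L + C = 47.5 - j570.5 Ω = 572.5∠-85.2° Ω.
Step 4 — Power factor: PF = cos(φ) = Re(Z)/|Z| = 47.5/572.5 = 0.08297.
Step 5 — Type: Im(Z) = -570.5 ⇒ leading (phase φ = -85.2°).

PF = 0.08297 (leading, φ = -85.2°)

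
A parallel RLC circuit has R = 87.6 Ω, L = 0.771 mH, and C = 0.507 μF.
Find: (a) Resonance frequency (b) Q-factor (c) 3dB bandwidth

Step 1 — Resonance: ω₀ = 1/√(LC) = 1/√(0.000771·5.07e-07) = 5.058e+04 rad/s.
Step 2 — f₀ = ω₀/(2π) = 8050 Hz.
Step 3 — Parallel Q: Q = R/(ω₀L) = 87.6/(5.058e+04·0.000771) = 2.246.
Step 4 — Bandwidth: Δω = ω₀/Q = 2.252e+04 rad/s; BW = Δω/(2π) = 3584 Hz.

(a) f₀ = 8050 Hz  (b) Q = 2.246  (c) BW = 3584 Hz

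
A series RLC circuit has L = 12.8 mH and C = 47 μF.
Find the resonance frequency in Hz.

Step 1 — Resonance condition Im(Z)=0 gives ω₀ = 1/√(LC).
Step 2 — ω₀ = 1/√(0.0128·4.7e-05) = 1289 rad/s.
Step 3 — f₀ = ω₀/(2π) = 205.2 Hz.

f₀ = 205.2 Hz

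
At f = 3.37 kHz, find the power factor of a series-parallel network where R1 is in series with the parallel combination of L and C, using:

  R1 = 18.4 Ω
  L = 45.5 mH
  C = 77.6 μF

Step 1 — Angular frequency: ω = 2π·f = 2π·3370 = 2.117e+04 rad/s.
Step 2 — Component impedances:
  R1: Z = R = 18.4 Ω
  L: Z = jωL = j·2.117e+04·0.0455 = 0 + j963.4 Ω
  C: Z = 1/(jωC) = -j/(ω·C) = 0 - j0.6086 Ω
Step 3 — Parallel branch: L || C = 1/(1/L + 1/C) = 0 - j0.609 Ω.
Step 4 — Series with R1: Z_total = R1 + (L || C) = 18.4 - j0.609 Ω = 18.41∠-1.9° Ω.
Step 5 — Power factor: PF = cos(φ) = Re(Z)/|Z| = 18.4/18.41 = 0.9995.
Step 6 — Type: Im(Z) = -0.609 ⇒ leading (phase φ = -1.9°).

PF = 0.9995 (leading, φ = -1.9°)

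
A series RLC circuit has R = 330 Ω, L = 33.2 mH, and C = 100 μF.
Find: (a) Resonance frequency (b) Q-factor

Step 1 — Resonance condition Im(Z)=0 gives ω₀ = 1/√(LC).
Step 2 — ω₀ = 1/√(0.0332·0.0001) = 548.8 rad/s.
Step 3 — f₀ = ω₀/(2π) = 87.35 Hz.
Step 4 — Series Q: Q = ω₀L/R = 548.8·0.0332/330 = 0.05521.

(a) f₀ = 87.35 Hz  (b) Q = 0.05521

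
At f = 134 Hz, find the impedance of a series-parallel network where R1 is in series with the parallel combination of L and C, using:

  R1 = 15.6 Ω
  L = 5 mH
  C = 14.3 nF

Step 1 — Angular frequency: ω = 2π·f = 2π·134 = 841.9 rad/s.
Step 2 — Component impedances:
  R1: Z = R = 15.6 Ω
  L: Z = jωL = j·841.9·0.005 = 0 + j4.21 Ω
  C: Z = 1/(jωC) = -j/(ω·C) = 0 - j8.306e+04 Ω
Step 3 — Parallel branch: L || C = 1/(1/L + 1/C) = 0 + j4.21 Ω.
Step 4 — Series with R1: Z_total = R1 + (L || C) = 15.6 + j4.21 Ω = 16.16∠15.1° Ω.

Z = 15.6 + j4.21 Ω = 16.16∠15.1° Ω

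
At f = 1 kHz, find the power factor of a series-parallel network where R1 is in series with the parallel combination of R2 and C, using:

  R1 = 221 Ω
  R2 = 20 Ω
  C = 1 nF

Step 1 — Angular frequency: ω = 2π·f = 2π·1000 = 6283 rad/s.
Step 2 — Component impedances:
  R1: Z = R = 221 Ω
  R2: Z = R = 20 Ω
  C: Z = 1/(jωC) = -j/(ω·C) = 0 - j1.592e+05 Ω
Step 3 — Parallel branch: R2 || C = 1/(1/R2 + 1/C) = 20 - j0.002513 Ω.
Step 4 — Series with R1: Z_total = R1 + (R2 || C) = 241 - j0.002513 Ω = 241∠-0.0° Ω.
Step 5 — Power factor: PF = cos(φ) = Re(Z)/|Z| = 241/241 = 1.
Step 6 — Type: Im(Z) = -0.002513 ⇒ leading (phase φ = -0.0°).

PF = 1 (leading, φ = -0.0°)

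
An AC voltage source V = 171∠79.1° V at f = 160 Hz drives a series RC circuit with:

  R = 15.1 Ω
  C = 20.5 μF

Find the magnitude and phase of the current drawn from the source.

Step 1 — Angular frequency: ω = 2π·f = 2π·160 = 1005 rad/s.
Step 2 — Component impedances:
  R: Z = R = 15.1 Ω
  C: Z = 1/(jωC) = -j/(ω·C) = 0 - j48.52 Ω
Step 3 — Series combination: Z_total = R + C = 15.1 - j48.52 Ω = 50.82∠-72.7° Ω.
Step 4 — Source phasor: V = 171∠79.1° V = 32.34 + j167.9 V.
Step 5 — Ohm's law: I = V / Z_total = (32.34 + j167.9) / (15.1 - j48.52) = -2.966 + j1.589 A.
Step 6 — Convert to polar: |I| = 3.365 A, ∠I = 151.8°.

I = 3.365∠151.8° A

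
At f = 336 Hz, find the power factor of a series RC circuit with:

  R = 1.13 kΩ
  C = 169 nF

Step 1 — Angular frequency: ω = 2π·f = 2π·336 = 2111 rad/s.
Step 2 — Component impedances:
  R: Z = R = 1130 Ω
  C: Z = 1/(jωC) = -j/(ω·C) = 0 - j2803 Ω
Step 3 — Series combination: Z_total = R + C = 1130 - j2803 Ω = 3022∠-68.0° Ω.
Step 4 — Power factor: PF = cos(φ) = Re(Z)/|Z| = 1130/3022 = 0.3739.
Step 5 — Type: Im(Z) = -2803 ⇒ leading (phase φ = -68.0°).

PF = 0.3739 (leading, φ = -68.0°)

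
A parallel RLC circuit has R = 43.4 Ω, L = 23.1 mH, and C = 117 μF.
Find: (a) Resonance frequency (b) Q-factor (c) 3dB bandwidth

Step 1 — Resonance: ω₀ = 1/√(LC) = 1/√(0.0231·0.000117) = 608.3 rad/s.
Step 2 — f₀ = ω₀/(2π) = 96.81 Hz.
Step 3 — Parallel Q: Q = R/(ω₀L) = 43.4/(608.3·0.0231) = 3.089.
Step 4 — Bandwidth: Δω = ω₀/Q = 196.9 rad/s; BW = Δω/(2π) = 31.34 Hz.

(a) f₀ = 96.81 Hz  (b) Q = 3.089  (c) BW = 31.34 Hz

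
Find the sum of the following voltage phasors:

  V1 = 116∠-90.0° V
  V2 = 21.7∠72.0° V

Step 1 — Convert each phasor to rectangular form:
  V1 = 116·(cos(-90.0°) + j·sin(-90.0°)) = 0 - j116 V
  V2 = 21.7·(cos(72.0°) + j·sin(72.0°)) = 6.706 + j20.64 V
Step 2 — Sum components: V_total = 6.706 - j95.36 V.
Step 3 — Convert to polar: |V_total| = 95.6 V, ∠V_total = -86.0°.

V_total = 95.6∠-86.0° V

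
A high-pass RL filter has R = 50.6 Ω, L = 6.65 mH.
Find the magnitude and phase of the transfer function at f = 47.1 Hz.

Step 1 — Angular frequency: ω = 2π·47.1 = 295.9 rad/s.
Step 2 — Transfer function: H(jω) = jωL/(R + jωL).
Step 3 — Numerator jωL = j·1.968; denominator R + jωL = 50.6 + j1.968.
Step 4 — H = 0.00151 + j0.03883.
Step 5 — Magnitude: |H| = 0.03886 (-28.2 dB); phase: φ = 87.8°.

|H| = 0.03886 (-28.2 dB), φ = 87.8°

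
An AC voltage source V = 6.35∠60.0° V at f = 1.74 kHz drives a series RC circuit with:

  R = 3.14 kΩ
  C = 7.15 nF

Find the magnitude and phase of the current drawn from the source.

Step 1 — Angular frequency: ω = 2π·f = 2π·1740 = 1.093e+04 rad/s.
Step 2 — Component impedances:
  R: Z = R = 3140 Ω
  C: Z = 1/(jωC) = -j/(ω·C) = 0 - j1.279e+04 Ω
Step 3 — Series combination: Z_total = R + C = 3140 - j1.279e+04 Ω = 1.317e+04∠-76.2° Ω.
Step 4 — Source phasor: V = 6.35∠60.0° V = 3.175 + j5.499 V.
Step 5 — Ohm's law: I = V / Z_total = (3.175 + j5.499) / (3140 - j1.279e+04) = -0.000348 + j0.0003336 A.
Step 6 — Convert to polar: |I| = 0.0004821 A, ∠I = 136.2°.

I = 0.0004821∠136.2° A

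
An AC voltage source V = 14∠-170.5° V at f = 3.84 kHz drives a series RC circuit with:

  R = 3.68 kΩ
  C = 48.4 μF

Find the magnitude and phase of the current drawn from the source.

Step 1 — Angular frequency: ω = 2π·f = 2π·3840 = 2.413e+04 rad/s.
Step 2 — Component impedances:
  R: Z = R = 3680 Ω
  C: Z = 1/(jωC) = -j/(ω·C) = 0 - j0.8563 Ω
Step 3 — Series combination: Z_total = R + C = 3680 - j0.8563 Ω = 3680∠-0.0° Ω.
Step 4 — Source phasor: V = 14∠-170.5° V = -13.81 - j2.311 V.
Step 5 — Ohm's law: I = V / Z_total = (-13.81 - j2.311) / (3680 - j0.8563) = -0.003752 - j0.0006288 A.
Step 6 — Convert to polar: |I| = 0.003804 A, ∠I = -170.5°.

I = 0.003804∠-170.5° A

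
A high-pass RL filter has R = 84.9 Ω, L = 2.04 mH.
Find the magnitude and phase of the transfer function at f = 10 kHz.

Step 1 — Angular frequency: ω = 2π·1e+04 = 6.283e+04 rad/s.
Step 2 — Transfer function: H(jω) = jωL/(R + jωL).
Step 3 — Numerator jωL = j·128.2; denominator R + jωL = 84.9 + j128.2.
Step 4 — H = 0.6951 + j0.4604.
Step 5 — Magnitude: |H| = 0.8337 (-1.6 dB); phase: φ = 33.5°.

|H| = 0.8337 (-1.6 dB), φ = 33.5°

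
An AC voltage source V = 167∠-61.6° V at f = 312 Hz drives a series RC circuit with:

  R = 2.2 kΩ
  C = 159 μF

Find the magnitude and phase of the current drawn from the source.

Step 1 — Angular frequency: ω = 2π·f = 2π·312 = 1960 rad/s.
Step 2 — Component impedances:
  R: Z = R = 2200 Ω
  C: Z = 1/(jωC) = -j/(ω·C) = 0 - j3.208 Ω
Step 3 — Series combination: Z_total = R + C = 2200 - j3.208 Ω = 2200∠-0.1° Ω.
Step 4 — Source phasor: V = 167∠-61.6° V = 79.43 - j146.9 V.
Step 5 — Ohm's law: I = V / Z_total = (79.43 - j146.9) / (2200 - j3.208) = 0.0362 - j0.06672 A.
Step 6 — Convert to polar: |I| = 0.07591 A, ∠I = -61.5°.

I = 0.07591∠-61.5° A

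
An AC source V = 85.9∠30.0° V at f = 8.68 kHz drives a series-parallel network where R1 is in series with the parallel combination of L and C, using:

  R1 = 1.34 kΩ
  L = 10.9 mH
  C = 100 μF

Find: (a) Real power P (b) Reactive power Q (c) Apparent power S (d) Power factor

Step 1 — Angular frequency: ω = 2π·f = 2π·8680 = 5.454e+04 rad/s.
Step 2 — Component impedances:
  R1: Z = R = 1340 Ω
  L: Z = jωL = j·5.454e+04·0.0109 = 0 + j594.5 Ω
  C: Z = 1/(jωC) = -j/(ω·C) = 0 - j0.1834 Ω
Step 3 — Parallel branch: L || C = 1/(1/L + 1/C) = 0 - j0.1834 Ω.
Step 4 — Series with R1: Z_total = R1 + (L || C) = 1340 - j0.1834 Ω = 1340∠-0.0° Ω.
Step 5 — Source phasor: V = 85.9∠30.0° V = 74.39 + j42.95 V.
Step 6 — Current: I = V / Z = 0.05551 + j0.03206 A = 0.0641∠30.0° A.
Step 7 — Complex power: S = V·I* = 5.507 - j0.0007537 VA.
Step 8 — Real power: P = Re(S) = 5.507 W.
Step 9 — Reactive power: Q = Im(S) = -0.0007537 VAR.
Step 10 — Apparent power: |S| = 5.507 VA.
Step 11 — Power factor: PF = P/|S| = 1 (leading).

(a) P = 5.507 W  (b) Q = -0.0007537 VAR  (c) S = 5.507 VA  (d) PF = 1 (leading)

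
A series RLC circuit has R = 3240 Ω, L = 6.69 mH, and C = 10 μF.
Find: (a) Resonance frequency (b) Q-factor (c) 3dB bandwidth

Step 1 — Resonance: ω₀ = 1/√(LC) = 1/√(0.00669·1e-05) = 3866 rad/s.
Step 2 — f₀ = ω₀/(2π) = 615.3 Hz.
Step 3 — Series Q: Q = ω₀L/R = 3866·0.00669/3240 = 0.007983.
Step 4 — Bandwidth: Δω = ω₀/Q = 4.843e+05 rad/s; BW = Δω/(2π) = 7.708e+04 Hz.

(a) f₀ = 615.3 Hz  (b) Q = 0.007983  (c) BW = 7.708e+04 Hz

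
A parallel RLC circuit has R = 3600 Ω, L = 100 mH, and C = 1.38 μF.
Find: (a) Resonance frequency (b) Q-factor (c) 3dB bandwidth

Step 1 — Resonance: ω₀ = 1/√(LC) = 1/√(0.1·1.38e-06) = 2692 rad/s.
Step 2 — f₀ = ω₀/(2π) = 428.4 Hz.
Step 3 — Parallel Q: Q = R/(ω₀L) = 3600/(2692·0.1) = 13.37.
Step 4 — Bandwidth: Δω = ω₀/Q = 201.3 rad/s; BW = Δω/(2π) = 32.04 Hz.

(a) f₀ = 428.4 Hz  (b) Q = 13.37  (c) BW = 32.04 Hz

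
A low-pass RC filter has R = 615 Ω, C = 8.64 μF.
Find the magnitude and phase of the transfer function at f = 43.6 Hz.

Step 1 — Angular frequency: ω = 2π·43.6 = 273.9 rad/s.
Step 2 — Transfer function: H(jω) = 1/(1 + jωRC).
Step 3 — Denominator: 1 + jωRC = 1 + j·273.9·615·8.64e-06 = 1 + j1.456.
Step 4 — H = 0.3206 - j0.4667.
Step 5 — Magnitude: |H| = 0.5662 (-4.9 dB); phase: φ = -55.5°.

|H| = 0.5662 (-4.9 dB), φ = -55.5°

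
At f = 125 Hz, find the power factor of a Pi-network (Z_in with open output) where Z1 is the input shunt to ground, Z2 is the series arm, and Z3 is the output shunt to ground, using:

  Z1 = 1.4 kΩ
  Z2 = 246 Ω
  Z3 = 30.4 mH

Step 1 — Angular frequency: ω = 2π·f = 2π·125 = 785.4 rad/s.
Step 2 — Component impedances:
  Z1: Z = R = 1400 Ω
  Z2: Z = R = 246 Ω
  Z3: Z = jωL = j·785.4·0.0304 = 0 + j23.88 Ω
Step 3 — With open output, the series arm Z2 and the output shunt Z3 appear in series to ground: Z2 + Z3 = 246 + j23.88 Ω.
Step 4 — Parallel with input shunt Z1: Z_in = Z1 || (Z2 + Z3) = 209.5 + j17.27 Ω = 210.2∠4.7° Ω.
Step 5 — Power factor: PF = cos(φ) = Re(Z)/|Z| = 209.49/210.2 = 0.9966.
Step 6 — Type: Im(Z) = 17.27 ⇒ lagging (phase φ = 4.7°).

PF = 0.9966 (lagging, φ = 4.7°)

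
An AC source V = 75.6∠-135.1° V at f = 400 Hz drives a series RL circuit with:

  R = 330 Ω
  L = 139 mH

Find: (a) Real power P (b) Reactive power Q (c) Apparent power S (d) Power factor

Step 1 — Angular frequency: ω = 2π·f = 2π·400 = 2513 rad/s.
Step 2 — Component impedances:
  R: Z = R = 330 Ω
  L: Z = jωL = j·2513·0.139 = 0 + j349.3 Ω
Step 3 — Series combination: Z_total = R + L = 330 + j349.3 Ω = 480.6∠46.6° Ω.
Step 4 — Source phasor: V = 75.6∠-135.1° V = -53.55 - j53.36 V.
Step 5 — Current: I = V / Z = -0.1572 + j0.004752 A = 0.1573∠178.3° A.
Step 6 — Complex power: S = V·I* = 8.167 + j8.646 VA.
Step 7 — Real power: P = Re(S) = 8.167 W.
Step 8 — Reactive power: Q = Im(S) = 8.646 VAR.
Step 9 — Apparent power: |S| = 11.89 VA.
Step 10 — Power factor: PF = P/|S| = 0.6867 (lagging).

(a) P = 8.167 W  (b) Q = 8.646 VAR  (c) S = 11.89 VA  (d) PF = 0.6867 (lagging)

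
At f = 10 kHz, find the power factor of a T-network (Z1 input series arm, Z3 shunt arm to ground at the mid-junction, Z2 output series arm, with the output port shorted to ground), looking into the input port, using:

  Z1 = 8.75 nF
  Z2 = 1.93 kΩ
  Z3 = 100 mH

Step 1 — Angular frequency: ω = 2π·f = 2π·1e+04 = 6.283e+04 rad/s.
Step 2 — Component impedances:
  Z1: Z = 1/(jωC) = -j/(ω·C) = 0 - j1819 Ω
  Z2: Z = R = 1930 Ω
  Z3: Z = jωL = j·6.283e+04·0.1 = 0 + j6283 Ω
Step 3 — With the output port shorted to ground, the output series arm Z2 runs from the junction to ground; the shunt arm Z3 also runs from the junction to ground. They appear in parallel: Z3 || Z2 = 1764 + j541.7 Ω.
Step 4 — Series with input arm Z1: Z_in = Z1 + (Z3 || Z2) = 1764 - j1277 Ω = 2177∠-35.9° Ω.
Step 5 — Power factor: PF = cos(φ) = Re(Z)/|Z| = 1763.6/2177.5 = 0.8099.
Step 6 — Type: Im(Z) = -1277 ⇒ leading (phase φ = -35.9°).

PF = 0.8099 (leading, φ = -35.9°)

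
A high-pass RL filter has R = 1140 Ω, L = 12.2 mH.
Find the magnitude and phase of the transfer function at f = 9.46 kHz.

Step 1 — Angular frequency: ω = 2π·9460 = 5.944e+04 rad/s.
Step 2 — Transfer function: H(jω) = jωL/(R + jωL).
Step 3 — Numerator jωL = j·725.2; denominator R + jωL = 1140 + j725.2.
Step 4 — H = 0.2881 + j0.4529.
Step 5 — Magnitude: |H| = 0.5367 (-5.4 dB); phase: φ = 57.5°.

|H| = 0.5367 (-5.4 dB), φ = 57.5°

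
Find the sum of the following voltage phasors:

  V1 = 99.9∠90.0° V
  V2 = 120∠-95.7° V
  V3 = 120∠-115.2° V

Step 1 — Convert each phasor to rectangular form:
  V1 = 99.9·(cos(90.0°) + j·sin(90.0°)) = 0 + j99.9 V
  V2 = 120·(cos(-95.7°) + j·sin(-95.7°)) = -11.92 - j119.4 V
  V3 = 120·(cos(-115.2°) + j·sin(-115.2°)) = -51.09 - j108.6 V
Step 2 — Sum components: V_total = -63.01 - j128.1 V.
Step 3 — Convert to polar: |V_total| = 142.7 V, ∠V_total = -116.2°.

V_total = 142.7∠-116.2° V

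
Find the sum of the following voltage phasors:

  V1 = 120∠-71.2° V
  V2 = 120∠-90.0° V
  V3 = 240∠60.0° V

Step 1 — Convert each phasor to rectangular form:
  V1 = 120·(cos(-71.2°) + j·sin(-71.2°)) = 38.67 - j113.6 V
  V2 = 120·(cos(-90.0°) + j·sin(-90.0°)) = 0 - j120 V
  V3 = 240·(cos(60.0°) + j·sin(60.0°)) = 120 + j207.8 V
Step 2 — Sum components: V_total = 158.7 - j25.75 V.
Step 3 — Convert to polar: |V_total| = 160.7 V, ∠V_total = -9.2°.

V_total = 160.7∠-9.2° V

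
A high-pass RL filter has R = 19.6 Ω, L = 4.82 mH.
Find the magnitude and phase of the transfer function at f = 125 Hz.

Step 1 — Angular frequency: ω = 2π·125 = 785.4 rad/s.
Step 2 — Transfer function: H(jω) = jωL/(R + jωL).
Step 3 — Numerator jωL = j·3.786; denominator R + jωL = 19.6 + j3.786.
Step 4 — H = 0.03596 + j0.1862.
Step 5 — Magnitude: |H| = 0.1896 (-14.4 dB); phase: φ = 79.1°.

|H| = 0.1896 (-14.4 dB), φ = 79.1°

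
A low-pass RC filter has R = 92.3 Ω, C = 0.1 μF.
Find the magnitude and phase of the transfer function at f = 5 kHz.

Step 1 — Angular frequency: ω = 2π·5000 = 3.142e+04 rad/s.
Step 2 — Transfer function: H(jω) = 1/(1 + jωRC).
Step 3 — Denominator: 1 + jωRC = 1 + j·3.142e+04·92.3·1e-07 = 1 + j0.29.
Step 4 — H = 0.9224 - j0.2675.
Step 5 — Magnitude: |H| = 0.9604 (-0.4 dB); phase: φ = -16.2°.

|H| = 0.9604 (-0.4 dB), φ = -16.2°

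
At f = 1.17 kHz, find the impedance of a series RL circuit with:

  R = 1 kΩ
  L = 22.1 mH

Step 1 — Angular frequency: ω = 2π·f = 2π·1170 = 7351 rad/s.
Step 2 — Component impedances:
  R: Z = R = 1000 Ω
  L: Z = jωL = j·7351·0.0221 = 0 + j162.5 Ω
Step 3 — Series combination: Z_total = R + L = 1000 + j162.5 Ω = 1013∠9.2° Ω.

Z = 1000 + j162.5 Ω = 1013∠9.2° Ω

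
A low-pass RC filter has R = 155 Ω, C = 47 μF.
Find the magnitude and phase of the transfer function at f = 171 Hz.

Step 1 — Angular frequency: ω = 2π·171 = 1074 rad/s.
Step 2 — Transfer function: H(jω) = 1/(1 + jωRC).
Step 3 — Denominator: 1 + jωRC = 1 + j·1074·155·4.7e-05 = 1 + j7.827.
Step 4 — H = 0.01606 - j0.1257.
Step 5 — Magnitude: |H| = 0.1267 (-17.9 dB); phase: φ = -82.7°.

|H| = 0.1267 (-17.9 dB), φ = -82.7°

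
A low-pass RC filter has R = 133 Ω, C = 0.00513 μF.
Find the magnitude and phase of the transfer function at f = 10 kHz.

Step 1 — Angular frequency: ω = 2π·1e+04 = 6.283e+04 rad/s.
Step 2 — Transfer function: H(jω) = 1/(1 + jωRC).
Step 3 — Denominator: 1 + jωRC = 1 + j·6.283e+04·133·5.13e-09 = 1 + j0.04287.
Step 4 — H = 0.9982 - j0.04279.
Step 5 — Magnitude: |H| = 0.9991 (-0.0 dB); phase: φ = -2.5°.

|H| = 0.9991 (-0.0 dB), φ = -2.5°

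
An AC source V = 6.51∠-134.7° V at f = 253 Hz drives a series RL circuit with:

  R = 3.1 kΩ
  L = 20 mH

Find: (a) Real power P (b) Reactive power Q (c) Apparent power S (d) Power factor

Step 1 — Angular frequency: ω = 2π·f = 2π·253 = 1590 rad/s.
Step 2 — Component impedances:
  R: Z = R = 3100 Ω
  L: Z = jωL = j·1590·0.02 = 0 + j31.79 Ω
Step 3 — Series combination: Z_total = R + L = 3100 + j31.79 Ω = 3100∠0.6° Ω.
Step 4 — Source phasor: V = 6.51∠-134.7° V = -4.579 - j4.627 V.
Step 5 — Current: I = V / Z = -0.001492 - j0.001477 A = 0.0021∠-135.3° A.
Step 6 — Complex power: S = V·I* = 0.01367 + j0.0001402 VA.
Step 7 — Real power: P = Re(S) = 0.01367 W.
Step 8 — Reactive power: Q = Im(S) = 0.0001402 VAR.
Step 9 — Apparent power: |S| = 0.01367 VA.
Step 10 — Power factor: PF = P/|S| = 0.9999 (lagging).

(a) P = 0.01367 W  (b) Q = 0.0001402 VAR  (c) S = 0.01367 VA  (d) PF = 0.9999 (lagging)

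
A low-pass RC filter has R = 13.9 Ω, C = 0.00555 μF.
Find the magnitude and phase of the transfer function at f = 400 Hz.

Step 1 — Angular frequency: ω = 2π·400 = 2513 rad/s.
Step 2 — Transfer function: H(jω) = 1/(1 + jωRC).
Step 3 — Denominator: 1 + jωRC = 1 + j·2513·13.9·5.55e-09 = 1 + j0.0001939.
Step 4 — H = 1 - j0.0001939.
Step 5 — Magnitude: |H| = 1 (-0.0 dB); phase: φ = -0.0°.

|H| = 1 (-0.0 dB), φ = -0.0°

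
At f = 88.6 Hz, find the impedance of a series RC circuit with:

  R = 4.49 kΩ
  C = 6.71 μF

Step 1 — Angular frequency: ω = 2π·f = 2π·88.6 = 556.7 rad/s.
Step 2 — Component impedances:
  R: Z = R = 4490 Ω
  C: Z = 1/(jωC) = -j/(ω·C) = 0 - j267.7 Ω
Step 3 — Series combination: Z_total = R + C = 4490 - j267.7 Ω = 4498∠-3.4° Ω.

Z = 4490 - j267.7 Ω = 4498∠-3.4° Ω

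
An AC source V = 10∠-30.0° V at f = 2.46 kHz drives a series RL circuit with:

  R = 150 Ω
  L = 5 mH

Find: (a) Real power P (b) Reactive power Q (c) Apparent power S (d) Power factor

Step 1 — Angular frequency: ω = 2π·f = 2π·2460 = 1.546e+04 rad/s.
Step 2 — Component impedances:
  R: Z = R = 150 Ω
  L: Z = jωL = j·1.546e+04·0.005 = 0 + j77.28 Ω
Step 3 — Series combination: Z_total = R + L = 150 + j77.28 Ω = 168.7∠27.3° Ω.
Step 4 — Source phasor: V = 10∠-30.0° V = 8.66 - j5 V.
Step 5 — Current: I = V / Z = 0.03205 - j0.04985 A = 0.05926∠-57.3° A.
Step 6 — Complex power: S = V·I* = 0.5268 + j0.2714 VA.
Step 7 — Real power: P = Re(S) = 0.5268 W.
Step 8 — Reactive power: Q = Im(S) = 0.2714 VAR.
Step 9 — Apparent power: |S| = 0.5926 VA.
Step 10 — Power factor: PF = P/|S| = 0.8889 (lagging).

(a) P = 0.5268 W  (b) Q = 0.2714 VAR  (c) S = 0.5926 VA  (d) PF = 0.8889 (lagging)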